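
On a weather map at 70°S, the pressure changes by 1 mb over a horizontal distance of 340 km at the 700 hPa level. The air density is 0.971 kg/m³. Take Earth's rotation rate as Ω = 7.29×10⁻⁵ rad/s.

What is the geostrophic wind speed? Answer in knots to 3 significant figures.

4.30 knots

Coriolis parameter at 70°S:
f = 2Ω sin φ = 2 × 7.29×10⁻⁵ × sin 70° = 1.37×10⁻⁴ s⁻¹
Pressure gradient: |∂P/∂n| = 100 Pa / 340000 m = 2.94×10⁻⁴ Pa/m
Geostrophic balance (pressure-gradient force = Coriolis force):
V_g = (1/(fρ)) |∂P/∂n| = 2.94×10⁻⁴ / (1.37×10⁻⁴ × 0.971) = 2.21 m/s
Converting: 2.21 m/s × 1.944 = 4.30 knots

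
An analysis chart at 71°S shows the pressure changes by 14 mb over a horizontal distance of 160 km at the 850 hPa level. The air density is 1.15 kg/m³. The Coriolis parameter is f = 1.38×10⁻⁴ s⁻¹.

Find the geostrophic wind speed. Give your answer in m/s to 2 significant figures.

Pressure gradient: |∂P/∂n| = 1400 Pa / 160000 m = 8.75×10⁻³ Pa/m
Geostrophic balance (pressure-gradient force = Coriolis force):
V_g = (1/(fρ)) |∂P/∂n| = 8.75×10⁻³ / (1.38×10⁻⁴ × 1.15) = 55.1 m/s

55 m/s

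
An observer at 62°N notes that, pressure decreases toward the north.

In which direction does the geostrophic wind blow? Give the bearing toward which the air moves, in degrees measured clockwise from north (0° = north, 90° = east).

090°

The pressure-gradient force points toward the north (bearing 000°).
Geostrophic balance: in the Northern Hemisphere the Coriolis force deflects motion to the right, so the geostrophic wind blows 90° to the right of the pressure-gradient force (low pressure on the left).
Rotating 000° by 90° clockwise gives 090° — the wind blows toward the east.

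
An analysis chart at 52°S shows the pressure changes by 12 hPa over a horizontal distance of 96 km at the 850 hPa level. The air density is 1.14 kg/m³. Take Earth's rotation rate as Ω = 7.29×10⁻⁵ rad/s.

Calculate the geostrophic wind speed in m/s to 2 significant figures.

95 m/s

Coriolis parameter at 52°S:
f = 2Ω sin φ = 2 × 7.29×10⁻⁵ × sin 52° = 1.15×10⁻⁴ s⁻¹
Pressure gradient: |∂P/∂n| = 1200 Pa / 96000 m = 1.25×10⁻² Pa/m
Geostrophic balance (pressure-gradient force = Coriolis force):
V_g = (1/(fρ)) |∂P/∂n| = 1.25×10⁻² / (1.15×10⁻⁴ × 1.14) = 95.4 m/s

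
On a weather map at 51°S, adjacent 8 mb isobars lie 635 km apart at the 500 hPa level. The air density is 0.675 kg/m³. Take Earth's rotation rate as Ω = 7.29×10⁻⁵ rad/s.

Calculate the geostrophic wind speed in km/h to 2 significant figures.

59 km/h

Coriolis parameter at 51°S:
f = 2Ω sin φ = 2 × 7.29×10⁻⁵ × sin 51° = 1.13×10⁻⁴ s⁻¹
Pressure gradient: |∂P/∂n| = 800 Pa / 635000 m = 1.26×10⁻³ Pa/m
Geostrophic balance (pressure-gradient force = Coriolis force):
V_g = (1/(fρ)) |∂P/∂n| = 1.26×10⁻³ / (1.13×10⁻⁴ × 0.675) = 16.5 m/s
Converting: 16.5 m/s × 3.6 = 59 km/h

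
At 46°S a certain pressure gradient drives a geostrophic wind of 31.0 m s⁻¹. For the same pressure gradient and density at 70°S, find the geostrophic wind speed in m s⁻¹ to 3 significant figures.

With the same pressure gradient and density, V_g ∝ 1/f ∝ 1/sin φ.
V₂ = V₁ · sin φ₁ / sin φ₂ = 31.0 × sin 46° / sin 70°
V₂ = 31.0 × 0.7193/0.9397 = 23.7 m s⁻¹

23.7 m s⁻¹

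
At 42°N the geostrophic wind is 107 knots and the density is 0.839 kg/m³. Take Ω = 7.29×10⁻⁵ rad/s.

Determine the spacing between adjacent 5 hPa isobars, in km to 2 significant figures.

Coriolis parameter at 42°N:
f = 2Ω sin φ = 2 × 7.29×10⁻⁵ × sin 42° = 9.76×10⁻⁵ s⁻¹
Wind speed in SI: 107 knots = 55.0 m/s
Geostrophic balance rearranged: |∂P/∂n| = f ρ V_g
|∂P/∂n| = 9.76×10⁻⁵ × 0.839 × 55.0 = 4.51×10⁻³ Pa/m
Isobar spacing: Δn = ΔP/|∂P/∂n| = 500 Pa / 4.51×10⁻³ Pa/m = 110973 m ≈ 110 km

110 km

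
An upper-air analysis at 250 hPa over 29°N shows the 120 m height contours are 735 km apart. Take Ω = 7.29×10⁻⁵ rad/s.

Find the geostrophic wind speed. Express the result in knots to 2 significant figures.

44 knots

Coriolis parameter at 29°N:
f = 2Ω sin φ = 2 × 7.29×10⁻⁵ × sin 29° = 7.07×10⁻⁵ s⁻¹
Height gradient: |∂Z/∂n| = 120 m / 735000 m = 1.63×10⁻⁴
On a pressure surface, geostrophic balance gives V_g = (g/f)|∂Z/∂n|:
V_g = 9.81 × 1.63×10⁻⁴ / 7.07×10⁻⁵ = 22.7 m/s
Converting: 22.7 m/s × 1.944 = 44 knots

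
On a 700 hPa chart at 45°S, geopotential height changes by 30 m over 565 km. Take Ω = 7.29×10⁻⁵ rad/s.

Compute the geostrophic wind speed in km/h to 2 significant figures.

Coriolis parameter at 45°S:
f = 2Ω sin φ = 2 × 7.29×10⁻⁵ × sin 45° = 1.03×10⁻⁴ s⁻¹
Height gradient: |∂Z/∂n| = 30 m / 565000 m = 5.31×10⁻⁵
On a pressure surface, geostrophic balance gives V_g = (g/f)|∂Z/∂n|:
V_g = 9.81 × 5.31×10⁻⁵ / 1.03×10⁻⁴ = 5.05 m/s
Converting: 5.05 m/s × 3.6 = 18 km/h

18 km/h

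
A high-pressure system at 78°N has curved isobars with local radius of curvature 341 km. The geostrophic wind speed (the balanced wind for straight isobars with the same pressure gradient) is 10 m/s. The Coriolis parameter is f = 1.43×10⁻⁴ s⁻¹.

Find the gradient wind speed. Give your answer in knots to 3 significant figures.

Around a high, pressure-gradient force acts outward with centrifugal, so Coriolis balances both:
fV = (1/ρ)|∂P/∂n| + V²/R  →  V² − fR·V + fR·V_g = 0
With fR = 1.43×10⁻⁴ × 341×10³ m = 48.8 m/s:
V = [fR − √((fR)² − 4 fR V_g)]/2 = [48.8 − √(48.8² − 4×48.8×10)]/2 = 14 m/s
Supergeostrophic (V > V_g = 10 m/s), as expected around a high.
Converting: 14 m/s × 1.944 = 27.3 knots

27.3 knots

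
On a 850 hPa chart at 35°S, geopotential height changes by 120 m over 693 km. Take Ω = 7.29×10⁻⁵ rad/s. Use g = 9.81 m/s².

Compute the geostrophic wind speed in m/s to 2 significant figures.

Coriolis parameter at 35°S:
f = 2Ω sin φ = 2 × 7.29×10⁻⁵ × sin 35° = 8.36×10⁻⁵ s⁻¹
Height gradient: |∂Z/∂n| = 120 m / 693000 m = 1.73×10⁻⁴
On a pressure surface, geostrophic balance gives V_g = (g/f)|∂Z/∂n|:
V_g = 9.81 × 1.73×10⁻⁴ / 8.36×10⁻⁵ = 20.3 m/s

20 m/s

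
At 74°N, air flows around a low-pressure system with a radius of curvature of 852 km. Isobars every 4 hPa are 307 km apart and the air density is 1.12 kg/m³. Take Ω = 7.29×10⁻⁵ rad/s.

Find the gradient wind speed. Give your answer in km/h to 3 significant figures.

Coriolis parameter at 74°N:
f = 2Ω sin φ = 2 × 7.29×10⁻⁵ × sin 74° = 1.40×10⁻⁴ s⁻¹
Pressure gradient: |∂P/∂n| = 400 Pa / 307000 m = 1.30×10⁻³ Pa/m
Geostrophic speed: V_g = |∂P/∂n|/(fρ) = 1.30×10⁻³/(1.40×10⁻⁴ × 1.12) = 8.30 m/s
Around a low, centrifugal force acts outward with Coriolis, so pressure-gradient force balances both:
(1/ρ)|∂P/∂n| = fV + V²/R  →  V² + fR·V − fR·V_g = 0
With fR = 1.40×10⁻⁴ × 852×10³ m = 119 m/s:
V = [−fR + √((fR)² + 4 fR V_g)]/2 = [−119 + √(119² + 4×119×8.3)]/2 = 7.79 m/s
Subgeostrophic (V < V_g = 8.3 m/s), as expected around a low.
Converting: 7.79 m/s × 3.6 = 28.1 km/h

28.1 km/h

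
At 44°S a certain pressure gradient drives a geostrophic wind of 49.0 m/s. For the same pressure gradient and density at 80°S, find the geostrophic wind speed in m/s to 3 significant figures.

With the same pressure gradient and density, V_g ∝ 1/f ∝ 1/sin φ.
V₂ = V₁ · sin φ₁ / sin φ₂ = 49.0 × sin 44° / sin 80°
V₂ = 49.0 × 0.6947/0.9848 = 34.6 m/s

34.6 m/s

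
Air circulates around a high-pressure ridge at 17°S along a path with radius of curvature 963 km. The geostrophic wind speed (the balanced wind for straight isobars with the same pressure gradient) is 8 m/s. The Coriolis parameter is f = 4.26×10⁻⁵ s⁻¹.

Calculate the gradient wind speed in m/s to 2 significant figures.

Around a high, pressure-gradient force acts outward with centrifugal, so Coriolis balances both:
fV = (1/ρ)|∂P/∂n| + V²/R  →  V² − fR·V + fR·V_g = 0
With fR = 4.26×10⁻⁵ × 963×10³ m = 41.0 m/s:
V = [fR − √((fR)² − 4 fR V_g)]/2 = [41.0 − √(41.0² − 4×41.0×8)]/2 = 10.9 m/s
Supergeostrophic (V > V_g = 8 m/s), as expected around a high.

11 m/s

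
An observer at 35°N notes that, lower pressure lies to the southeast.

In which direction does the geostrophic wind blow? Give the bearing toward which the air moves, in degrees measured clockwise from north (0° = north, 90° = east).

225°

The pressure-gradient force points toward the southeast (bearing 135°).
Geostrophic balance: in the Northern Hemisphere the Coriolis force deflects motion to the right, so the geostrophic wind blows 90° to the right of the pressure-gradient force (low pressure on the left).
Rotating 135° by 90° clockwise gives 225° — the wind blows toward the southwest.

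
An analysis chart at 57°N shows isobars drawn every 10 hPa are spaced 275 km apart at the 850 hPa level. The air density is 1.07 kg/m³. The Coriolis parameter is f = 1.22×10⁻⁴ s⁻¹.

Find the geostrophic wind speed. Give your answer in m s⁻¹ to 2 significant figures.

28 m s⁻¹

Pressure gradient: |∂P/∂n| = 1000 Pa / 275000 m = 3.64×10⁻³ Pa/m
Geostrophic balance (pressure-gradient force = Coriolis force):
V_g = (1/(fρ)) |∂P/∂n| = 3.64×10⁻³ / (1.22×10⁻⁴ × 1.07) = 27.9 m/s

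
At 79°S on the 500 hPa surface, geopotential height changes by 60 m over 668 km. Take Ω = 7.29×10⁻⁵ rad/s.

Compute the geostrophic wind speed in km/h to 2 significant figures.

Coriolis parameter at 79°S:
f = 2Ω sin φ = 2 × 7.29×10⁻⁵ × sin 79° = 1.43×10⁻⁴ s⁻¹
Height gradient: |∂Z/∂n| = 60 m / 668000 m = 8.98×10⁻⁵
On a pressure surface, geostrophic balance gives V_g = (g/f)|∂Z/∂n|:
V_g = 9.81 × 8.98×10⁻⁵ / 1.43×10⁻⁴ = 6.16 m/s
Converting: 6.16 m/s × 3.6 = 22 km/h

22 km/h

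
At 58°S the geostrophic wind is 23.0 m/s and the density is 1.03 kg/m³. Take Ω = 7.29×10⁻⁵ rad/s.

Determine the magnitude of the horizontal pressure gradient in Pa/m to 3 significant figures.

2.93×10⁻³ Pa/m

Coriolis parameter at 58°S:
f = 2Ω sin φ = 2 × 7.29×10⁻⁵ × sin 58° = 1.24×10⁻⁴ s⁻¹
Geostrophic balance rearranged: |∂P/∂n| = f ρ V_g
|∂P/∂n| = 1.24×10⁻⁴ × 1.03 × 23.0 = 2.93×10⁻³ Pa/m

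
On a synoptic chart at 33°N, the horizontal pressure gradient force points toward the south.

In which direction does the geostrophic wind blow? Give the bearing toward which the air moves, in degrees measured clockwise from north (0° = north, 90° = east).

270°

The pressure-gradient force points toward the south (bearing 180°).
Geostrophic balance: in the Northern Hemisphere the Coriolis force deflects motion to the right, so the geostrophic wind blows 90° to the right of the pressure-gradient force (low pressure on the left).
Rotating 180° by 90° clockwise gives 270° — the wind blows toward the west.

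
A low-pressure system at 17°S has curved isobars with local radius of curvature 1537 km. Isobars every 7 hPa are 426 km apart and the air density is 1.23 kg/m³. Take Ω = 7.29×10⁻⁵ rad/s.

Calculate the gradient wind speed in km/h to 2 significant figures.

83 km/h

Coriolis parameter at 17°S:
f = 2Ω sin φ = 2 × 7.29×10⁻⁵ × sin 17° = 4.26×10⁻⁵ s⁻¹
Pressure gradient: |∂P/∂n| = 700 Pa / 426000 m = 1.64×10⁻³ Pa/m
Geostrophic speed: V_g = |∂P/∂n|/(fρ) = 1.64×10⁻³/(4.26×10⁻⁵ × 1.23) = 31.3 m/s
Around a low, centrifugal force acts outward with Coriolis, so pressure-gradient force balances both:
(1/ρ)|∂P/∂n| = fV + V²/R  →  V² + fR·V − fR·V_g = 0
With fR = 4.26×10⁻⁵ × 1537×10³ m = 65.5 m/s:
V = [−fR + √((fR)² + 4 fR V_g)]/2 = [−65.5 + √(65.5² + 4×65.5×31.3)]/2 = 23.2 m/s
Subgeostrophic (V < V_g = 31.3 m/s), as expected around a low.
Converting: 23.2 m/s × 3.6 = 83 km/h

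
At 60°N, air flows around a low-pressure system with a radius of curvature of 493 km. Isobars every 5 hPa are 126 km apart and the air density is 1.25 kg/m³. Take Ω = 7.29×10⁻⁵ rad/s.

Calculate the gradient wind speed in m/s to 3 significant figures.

19.2 m/s

Coriolis parameter at 60°N:
f = 2Ω sin φ = 2 × 7.29×10⁻⁵ × sin 60° = 1.26×10⁻⁴ s⁻¹
Pressure gradient: |∂P/∂n| = 500 Pa / 126000 m = 3.97×10⁻³ Pa/m
Geostrophic speed: V_g = |∂P/∂n|/(fρ) = 3.97×10⁻³/(1.26×10⁻⁴ × 1.25) = 25.1 m/s
Around a low, centrifugal force acts outward with Coriolis, so pressure-gradient force balances both:
(1/ρ)|∂P/∂n| = fV + V²/R  →  V² + fR·V − fR·V_g = 0
With fR = 1.26×10⁻⁴ × 493×10³ m = 62.2 m/s:
V = [−fR + √((fR)² + 4 fR V_g)]/2 = [−62.2 + √(62.2² + 4×62.2×25.1)]/2 = 19.2 m/s
Subgeostrophic (V < V_g = 25.1 m/s), as expected around a low.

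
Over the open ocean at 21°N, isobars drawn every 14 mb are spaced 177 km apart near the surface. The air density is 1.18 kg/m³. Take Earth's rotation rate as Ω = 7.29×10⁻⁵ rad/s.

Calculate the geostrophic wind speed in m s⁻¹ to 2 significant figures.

Coriolis parameter at 21°N:
f = 2Ω sin φ = 2 × 7.29×10⁻⁵ × sin 21° = 5.23×10⁻⁵ s⁻¹
Pressure gradient: |∂P/∂n| = 1400 Pa / 177000 m = 7.91×10⁻³ Pa/m
Geostrophic balance (pressure-gradient force = Coriolis force):
V_g = (1/(fρ)) |∂P/∂n| = 7.91×10⁻³ / (5.23×10⁻⁵ × 1.18) = 128 m/s

130 m s⁻¹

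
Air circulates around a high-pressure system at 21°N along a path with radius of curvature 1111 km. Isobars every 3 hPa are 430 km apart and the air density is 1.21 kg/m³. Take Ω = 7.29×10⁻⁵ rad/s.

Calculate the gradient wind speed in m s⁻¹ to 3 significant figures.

Coriolis parameter at 21°N:
f = 2Ω sin φ = 2 × 7.29×10⁻⁵ × sin 21° = 5.23×10⁻⁵ s⁻¹
Pressure gradient: |∂P/∂n| = 300 Pa / 430000 m = 6.98×10⁻⁴ Pa/m
Geostrophic speed: V_g = |∂P/∂n|/(fρ) = 6.98×10⁻⁴/(5.23×10⁻⁵ × 1.21) = 11.0 m/s
Around a high, pressure-gradient force acts outward with centrifugal, so Coriolis balances both:
fV = (1/ρ)|∂P/∂n| + V²/R  →  V² − fR·V + fR·V_g = 0
With fR = 5.23×10⁻⁵ × 1111×10³ m = 58.0 m/s:
V = [fR − √((fR)² − 4 fR V_g)]/2 = [58.0 − √(58.0² − 4×58.0×11)]/2 = 14.8 m/s
Supergeostrophic (V > V_g = 11 m/s), as expected around a high.

14.8 m s⁻¹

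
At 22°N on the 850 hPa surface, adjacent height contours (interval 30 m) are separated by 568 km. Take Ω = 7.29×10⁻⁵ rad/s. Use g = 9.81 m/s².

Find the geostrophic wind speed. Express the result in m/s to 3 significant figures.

9.49 m/s

Coriolis parameter at 22°N:
f = 2Ω sin φ = 2 × 7.29×10⁻⁵ × sin 22° = 5.46×10⁻⁵ s⁻¹
Height gradient: |∂Z/∂n| = 30 m / 568000 m = 5.28×10⁻⁵
On a pressure surface, geostrophic balance gives V_g = (g/f)|∂Z/∂n|:
V_g = 9.81 × 5.28×10⁻⁵ / 5.46×10⁻⁵ = 9.49 m/s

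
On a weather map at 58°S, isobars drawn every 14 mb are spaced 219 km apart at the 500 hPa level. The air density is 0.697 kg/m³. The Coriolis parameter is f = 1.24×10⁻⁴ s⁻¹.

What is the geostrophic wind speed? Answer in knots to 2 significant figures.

140 knots

Pressure gradient: |∂P/∂n| = 1400 Pa / 219000 m = 6.39×10⁻³ Pa/m
Geostrophic balance (pressure-gradient force = Coriolis force):
V_g = (1/(fρ)) |∂P/∂n| = 6.39×10⁻³ / (1.24×10⁻⁴ × 0.697) = 74.0 m/s
Converting: 74.0 m/s × 1.944 = 140 knots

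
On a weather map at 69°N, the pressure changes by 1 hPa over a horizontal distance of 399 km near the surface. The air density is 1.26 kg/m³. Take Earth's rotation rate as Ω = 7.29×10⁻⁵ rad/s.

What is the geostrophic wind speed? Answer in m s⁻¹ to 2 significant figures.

1.5 m s⁻¹

Coriolis parameter at 69°N:
f = 2Ω sin φ = 2 × 7.29×10⁻⁵ × sin 69° = 1.36×10⁻⁴ s⁻¹
Pressure gradient: |∂P/∂n| = 100 Pa / 399000 m = 2.51×10⁻⁴ Pa/m
Geostrophic balance (pressure-gradient force = Coriolis force):
V_g = (1/(fρ)) |∂P/∂n| = 2.51×10⁻⁴ / (1.36×10⁻⁴ × 1.26) = 1.46 m/s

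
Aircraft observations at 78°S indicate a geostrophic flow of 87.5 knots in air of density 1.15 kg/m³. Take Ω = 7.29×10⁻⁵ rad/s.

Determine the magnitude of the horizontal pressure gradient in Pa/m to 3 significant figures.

Coriolis parameter at 78°S:
f = 2Ω sin φ = 2 × 7.29×10⁻⁵ × sin 78° = 1.43×10⁻⁴ s⁻¹
Wind speed in SI: 87.5 knots = 45.0 m/s
Geostrophic balance rearranged: |∂P/∂n| = f ρ V_g
|∂P/∂n| = 1.43×10⁻⁴ × 1.15 × 45.0 = 7.38×10⁻³ Pa/m

7.38×10⁻³ Pa/m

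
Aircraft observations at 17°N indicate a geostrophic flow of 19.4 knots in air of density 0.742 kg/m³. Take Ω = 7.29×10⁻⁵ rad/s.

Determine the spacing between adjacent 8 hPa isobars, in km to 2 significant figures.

2500 km

Coriolis parameter at 17°N:
f = 2Ω sin φ = 2 × 7.29×10⁻⁵ × sin 17° = 4.26×10⁻⁵ s⁻¹
Wind speed in SI: 19.4 knots = 9.98 m/s
Geostrophic balance rearranged: |∂P/∂n| = f ρ V_g
|∂P/∂n| = 4.26×10⁻⁵ × 0.742 × 9.98 = 3.16×10⁻⁴ Pa/m
Isobar spacing: Δn = ΔP/|∂P/∂n| = 800 Pa / 3.16×10⁻⁴ Pa/m = 2534273 m ≈ 2500 km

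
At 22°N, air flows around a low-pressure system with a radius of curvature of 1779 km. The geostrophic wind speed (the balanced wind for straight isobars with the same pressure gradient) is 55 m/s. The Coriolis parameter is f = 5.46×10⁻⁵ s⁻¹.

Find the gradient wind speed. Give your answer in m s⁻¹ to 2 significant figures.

39 m s⁻¹

Around a low, centrifugal force acts outward with Coriolis, so pressure-gradient force balances both:
(1/ρ)|∂P/∂n| = fV + V²/R  →  V² + fR·V − fR·V_g = 0
With fR = 5.46×10⁻⁵ × 1779×10³ m = 97.1 m/s:
V = [−fR + √((fR)² + 4 fR V_g)]/2 = [−97.1 + √(97.1² + 4×97.1×55)]/2 = 39.2 m/s
Subgeostrophic (V < V_g = 55 m/s), as expected around a low.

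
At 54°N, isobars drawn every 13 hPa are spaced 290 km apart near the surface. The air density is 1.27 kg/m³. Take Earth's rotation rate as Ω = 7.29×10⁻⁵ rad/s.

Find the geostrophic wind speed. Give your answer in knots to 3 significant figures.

58.2 knots

Coriolis parameter at 54°N:
f = 2Ω sin φ = 2 × 7.29×10⁻⁵ × sin 54° = 1.18×10⁻⁴ s⁻¹
Pressure gradient: |∂P/∂n| = 1300 Pa / 290000 m = 4.48×10⁻³ Pa/m
Geostrophic balance (pressure-gradient force = Coriolis force):
V_g = (1/(fρ)) |∂P/∂n| = 4.48×10⁻³ / (1.18×10⁻⁴ × 1.27) = 29.9 m/s
Converting: 29.9 m/s × 1.944 = 58.2 knots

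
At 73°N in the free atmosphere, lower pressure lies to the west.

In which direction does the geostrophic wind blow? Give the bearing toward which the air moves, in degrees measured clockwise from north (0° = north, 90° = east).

The pressure-gradient force points toward the west (bearing 270°).
Geostrophic balance: in the Northern Hemisphere the Coriolis force deflects motion to the right, so the geostrophic wind blows 90° to the right of the pressure-gradient force (low pressure on the left).
Rotating 270° by 90° clockwise gives 000° — the wind blows toward the north.

000°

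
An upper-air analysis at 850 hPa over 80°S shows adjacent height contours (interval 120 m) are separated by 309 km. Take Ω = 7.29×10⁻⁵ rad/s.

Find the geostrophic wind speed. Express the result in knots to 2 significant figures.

52 knots

Coriolis parameter at 80°S:
f = 2Ω sin φ = 2 × 7.29×10⁻⁵ × sin 80° = 1.44×10⁻⁴ s⁻¹
Height gradient: |∂Z/∂n| = 120 m / 309000 m = 3.88×10⁻⁴
On a pressure surface, geostrophic balance gives V_g = (g/f)|∂Z/∂n|:
V_g = 9.81 × 3.88×10⁻⁴ / 1.44×10⁻⁴ = 26.5 m/s
Converting: 26.5 m/s × 1.944 = 52 knots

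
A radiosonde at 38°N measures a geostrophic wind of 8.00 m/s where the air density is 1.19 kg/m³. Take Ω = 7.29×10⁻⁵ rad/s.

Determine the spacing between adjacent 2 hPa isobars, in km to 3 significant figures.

234 km

Coriolis parameter at 38°N:
f = 2Ω sin φ = 2 × 7.29×10⁻⁵ × sin 38° = 8.98×10⁻⁵ s⁻¹
Geostrophic balance rearranged: |∂P/∂n| = f ρ V_g
|∂P/∂n| = 8.98×10⁻⁵ × 1.19 × 8.00 = 8.55×10⁻⁴ Pa/m
Isobar spacing: Δn = ΔP/|∂P/∂n| = 200 Pa / 8.55×10⁻⁴ Pa/m = 234042 m ≈ 234 km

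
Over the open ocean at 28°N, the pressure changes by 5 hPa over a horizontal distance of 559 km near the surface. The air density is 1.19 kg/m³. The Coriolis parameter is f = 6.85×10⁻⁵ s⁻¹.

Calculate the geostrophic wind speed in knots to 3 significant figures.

21.3 knots

Pressure gradient: |∂P/∂n| = 500 Pa / 559000 m = 8.94×10⁻⁴ Pa/m
Geostrophic balance (pressure-gradient force = Coriolis force):
V_g = (1/(fρ)) |∂P/∂n| = 8.94×10⁻⁴ / (6.85×10⁻⁵ × 1.19) = 11.0 m/s
Converting: 11.0 m/s × 1.944 = 21.3 knots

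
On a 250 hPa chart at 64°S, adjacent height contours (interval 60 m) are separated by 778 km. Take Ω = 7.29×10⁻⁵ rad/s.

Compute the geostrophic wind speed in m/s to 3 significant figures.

5.77 m/s

Coriolis parameter at 64°S:
f = 2Ω sin φ = 2 × 7.29×10⁻⁵ × sin 64° = 1.31×10⁻⁴ s⁻¹
Height gradient: |∂Z/∂n| = 60 m / 778000 m = 7.71×10⁻⁵
On a pressure surface, geostrophic balance gives V_g = (g/f)|∂Z/∂n|:
V_g = 9.81 × 7.71×10⁻⁵ / 1.31×10⁻⁴ = 5.77 m/s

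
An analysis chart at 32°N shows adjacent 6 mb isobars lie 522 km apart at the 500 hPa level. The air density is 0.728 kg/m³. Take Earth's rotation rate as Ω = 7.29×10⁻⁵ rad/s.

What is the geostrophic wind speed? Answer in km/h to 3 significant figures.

73.6 km/h

Coriolis parameter at 32°N:
f = 2Ω sin φ = 2 × 7.29×10⁻⁵ × sin 32° = 7.73×10⁻⁵ s⁻¹
Pressure gradient: |∂P/∂n| = 600 Pa / 522000 m = 1.15×10⁻³ Pa/m
Geostrophic balance (pressure-gradient force = Coriolis force):
V_g = (1/(fρ)) |∂P/∂n| = 1.15×10⁻³ / (7.73×10⁻⁵ × 0.728) = 20.4 m/s
Converting: 20.4 m/s × 3.6 = 73.6 km/h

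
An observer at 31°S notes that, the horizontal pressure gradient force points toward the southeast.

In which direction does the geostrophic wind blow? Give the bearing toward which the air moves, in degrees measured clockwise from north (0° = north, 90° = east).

045°

The pressure-gradient force points toward the southeast (bearing 135°).
Geostrophic balance: in the Southern Hemisphere the Coriolis force deflects motion to the left, so the geostrophic wind blows 90° to the left of the pressure-gradient force (low pressure on the right).
Rotating 135° by 90° counterclockwise gives 045° — the wind blows toward the northeast.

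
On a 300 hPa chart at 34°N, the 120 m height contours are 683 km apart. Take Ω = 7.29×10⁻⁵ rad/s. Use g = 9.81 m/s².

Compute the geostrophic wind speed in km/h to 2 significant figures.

76 km/h

Coriolis parameter at 34°N:
f = 2Ω sin φ = 2 × 7.29×10⁻⁵ × sin 34° = 8.15×10⁻⁵ s⁻¹
Height gradient: |∂Z/∂n| = 120 m / 683000 m = 1.76×10⁻⁴
On a pressure surface, geostrophic balance gives V_g = (g/f)|∂Z/∂n|:
V_g = 9.81 × 1.76×10⁻⁴ / 8.15×10⁻⁵ = 21.1 m/s
Converting: 21.1 m/s × 3.6 = 76 km/h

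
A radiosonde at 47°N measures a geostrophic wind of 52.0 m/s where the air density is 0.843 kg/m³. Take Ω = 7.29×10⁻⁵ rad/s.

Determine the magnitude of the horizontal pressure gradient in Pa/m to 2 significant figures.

Coriolis parameter at 47°N:
f = 2Ω sin φ = 2 × 7.29×10⁻⁵ × sin 47° = 1.07×10⁻⁴ s⁻¹
Geostrophic balance rearranged: |∂P/∂n| = f ρ V_g
|∂P/∂n| = 1.07×10⁻⁴ × 0.843 × 52.0 = 4.67×10⁻³ Pa/m

4.7×10⁻³ Pa/m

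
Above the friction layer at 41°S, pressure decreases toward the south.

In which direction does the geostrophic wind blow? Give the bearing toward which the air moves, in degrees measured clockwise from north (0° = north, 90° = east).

090°

The pressure-gradient force points toward the south (bearing 180°).
Geostrophic balance: in the Southern Hemisphere the Coriolis force deflects motion to the left, so the geostrophic wind blows 90° to the left of the pressure-gradient force (low pressure on the right).
Rotating 180° by 90° counterclockwise gives 090° — the wind blows toward the east.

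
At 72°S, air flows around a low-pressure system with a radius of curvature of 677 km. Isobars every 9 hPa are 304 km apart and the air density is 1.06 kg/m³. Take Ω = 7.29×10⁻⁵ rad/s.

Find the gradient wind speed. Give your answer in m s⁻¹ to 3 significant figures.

Coriolis parameter at 72°S:
f = 2Ω sin φ = 2 × 7.29×10⁻⁵ × sin 72° = 1.39×10⁻⁴ s⁻¹
Pressure gradient: |∂P/∂n| = 900 Pa / 304000 m = 2.96×10⁻³ Pa/m
Geostrophic speed: V_g = |∂P/∂n|/(fρ) = 2.96×10⁻³/(1.39×10⁻⁴ × 1.06) = 20.1 m/s
Around a low, centrifugal force acts outward with Coriolis, so pressure-gradient force balances both:
(1/ρ)|∂P/∂n| = fV + V²/R  →  V² + fR·V − fR·V_g = 0
With fR = 1.39×10⁻⁴ × 677×10³ m = 93.9 m/s:
V = [−fR + √((fR)² + 4 fR V_g)]/2 = [−93.9 + √(93.9² + 4×93.9×20.1)]/2 = 17 m/s
Subgeostrophic (V < V_g = 20.1 m/s), as expected around a low.

17.0 m s⁻¹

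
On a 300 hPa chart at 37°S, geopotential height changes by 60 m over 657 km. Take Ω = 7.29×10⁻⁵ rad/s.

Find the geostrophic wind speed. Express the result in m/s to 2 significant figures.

10 m/s

Coriolis parameter at 37°S:
f = 2Ω sin φ = 2 × 7.29×10⁻⁵ × sin 37° = 8.77×10⁻⁵ s⁻¹
Height gradient: |∂Z/∂n| = 60 m / 657000 m = 9.13×10⁻⁵
On a pressure surface, geostrophic balance gives V_g = (g/f)|∂Z/∂n|:
V_g = 9.81 × 9.13×10⁻⁵ / 8.77×10⁻⁵ = 10.2 m/s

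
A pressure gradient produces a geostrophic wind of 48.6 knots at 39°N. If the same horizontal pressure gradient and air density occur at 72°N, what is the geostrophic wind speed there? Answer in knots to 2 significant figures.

32 knots

With the same pressure gradient and density, V_g ∝ 1/f ∝ 1/sin φ.
V₂ = V₁ · sin φ₁ / sin φ₂ = 48.6 × sin 39° / sin 72°
V₂ = 48.6 × 0.6293/0.9511 = 32 knots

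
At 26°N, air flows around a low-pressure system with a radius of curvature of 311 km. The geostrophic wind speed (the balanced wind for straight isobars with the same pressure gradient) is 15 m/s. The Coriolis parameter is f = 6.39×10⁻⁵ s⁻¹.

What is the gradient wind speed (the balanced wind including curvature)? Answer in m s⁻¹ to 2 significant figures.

Around a low, centrifugal force acts outward with Coriolis, so pressure-gradient force balances both:
(1/ρ)|∂P/∂n| = fV + V²/R  →  V² + fR·V − fR·V_g = 0
With fR = 6.39×10⁻⁵ × 311×10³ m = 19.9 m/s:
V = [−fR + √((fR)² + 4 fR V_g)]/2 = [−19.9 + √(19.9² + 4×19.9×15)]/2 = 9.98 m/s
Subgeostrophic (V < V_g = 15 m/s), as expected around a low.

10.0 m s⁻¹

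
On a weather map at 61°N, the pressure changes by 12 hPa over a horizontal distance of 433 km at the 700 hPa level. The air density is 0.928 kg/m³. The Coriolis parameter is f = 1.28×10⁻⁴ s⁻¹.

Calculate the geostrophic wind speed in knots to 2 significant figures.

45 knots

Pressure gradient: |∂P/∂n| = 1200 Pa / 433000 m = 2.77×10⁻³ Pa/m
Geostrophic balance (pressure-gradient force = Coriolis force):
V_g = (1/(fρ)) |∂P/∂n| = 2.77×10⁻³ / (1.28×10⁻⁴ × 0.928) = 23.3 m/s
Converting: 23.3 m/s × 1.944 = 45 knots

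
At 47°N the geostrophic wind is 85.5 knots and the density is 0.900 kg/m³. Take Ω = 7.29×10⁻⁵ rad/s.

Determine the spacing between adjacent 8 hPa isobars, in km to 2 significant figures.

190 km

Coriolis parameter at 47°N:
f = 2Ω sin φ = 2 × 7.29×10⁻⁵ × sin 47° = 1.07×10⁻⁴ s⁻¹
Wind speed in SI: 85.5 knots = 44.0 m/s
Geostrophic balance rearranged: |∂P/∂n| = f ρ V_g
|∂P/∂n| = 1.07×10⁻⁴ × 0.900 × 44.0 = 4.22×10⁻³ Pa/m
Isobar spacing: Δn = ΔP/|∂P/∂n| = 800 Pa / 4.22×10⁻³ Pa/m = 189521 m ≈ 190 km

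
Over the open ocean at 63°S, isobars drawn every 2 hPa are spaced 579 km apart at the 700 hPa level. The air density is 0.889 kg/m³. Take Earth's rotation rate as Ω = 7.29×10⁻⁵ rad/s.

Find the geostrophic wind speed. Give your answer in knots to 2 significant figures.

5.8 knots

Coriolis parameter at 63°S:
f = 2Ω sin φ = 2 × 7.29×10⁻⁵ × sin 63° = 1.30×10⁻⁴ s⁻¹
Pressure gradient: |∂P/∂n| = 200 Pa / 579000 m = 3.45×10⁻⁴ Pa/m
Geostrophic balance (pressure-gradient force = Coriolis force):
V_g = (1/(fρ)) |∂P/∂n| = 3.45×10⁻⁴ / (1.30×10⁻⁴ × 0.889) = 2.99 m/s
Converting: 2.99 m/s × 1.944 = 5.8 knots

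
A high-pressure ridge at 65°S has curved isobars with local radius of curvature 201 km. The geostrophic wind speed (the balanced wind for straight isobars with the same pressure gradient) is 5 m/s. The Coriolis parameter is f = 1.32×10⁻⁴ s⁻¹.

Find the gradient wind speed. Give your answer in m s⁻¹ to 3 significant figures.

6.68 m s⁻¹

Around a high, pressure-gradient force acts outward with centrifugal, so Coriolis balances both:
fV = (1/ρ)|∂P/∂n| + V²/R  →  V² − fR·V + fR·V_g = 0
With fR = 1.32×10⁻⁴ × 201×10³ m = 26.5 m/s:
V = [fR − √((fR)² − 4 fR V_g)]/2 = [26.5 − √(26.5² − 4×26.5×5)]/2 = 6.68 m/s
Supergeostrophic (V > V_g = 5 m/s), as expected around a high.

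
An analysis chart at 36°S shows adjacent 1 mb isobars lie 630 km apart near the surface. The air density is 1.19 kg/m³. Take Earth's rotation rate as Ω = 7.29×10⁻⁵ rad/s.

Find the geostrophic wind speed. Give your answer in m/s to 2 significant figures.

1.6 m/s

Coriolis parameter at 36°S:
f = 2Ω sin φ = 2 × 7.29×10⁻⁵ × sin 36° = 8.57×10⁻⁵ s⁻¹
Pressure gradient: |∂P/∂n| = 100 Pa / 630000 m = 1.59×10⁻⁴ Pa/m
Geostrophic balance (pressure-gradient force = Coriolis force):
V_g = (1/(fρ)) |∂P/∂n| = 1.59×10⁻⁴ / (8.57×10⁻⁵ × 1.19) = 1.56 m/s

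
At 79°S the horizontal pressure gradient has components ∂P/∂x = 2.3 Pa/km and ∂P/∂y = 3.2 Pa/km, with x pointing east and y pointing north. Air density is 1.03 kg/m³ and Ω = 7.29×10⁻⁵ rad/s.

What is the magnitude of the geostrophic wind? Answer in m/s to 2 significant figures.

Coriolis parameter at 79°S:
f = 2Ω sin φ = 2 × 7.29×10⁻⁵ × sin 79° = 1.43×10⁻⁴ s⁻¹
In the Southern Hemisphere f is negative: f = −1.43×10⁻⁴ s⁻¹.
Component geostrophic relations (x east, y north):
u_g = −(1/(fρ)) ∂P/∂y,  v_g = (1/(fρ)) ∂P/∂x
u_g = −(3.2×10⁻³)/(−1.43×10⁻⁴ × 1.03) = 21.7 m/s;  v_g = (2.3×10⁻³)/(−1.43×10⁻⁴ × 1.03) = −15.6 m/s
|V_g| = √(u_g² + v_g²) = 26.7 m/s

27 m/s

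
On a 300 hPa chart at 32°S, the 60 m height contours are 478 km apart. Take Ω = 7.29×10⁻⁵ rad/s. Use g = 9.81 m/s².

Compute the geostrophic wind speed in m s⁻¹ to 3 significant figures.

Coriolis parameter at 32°S:
f = 2Ω sin φ = 2 × 7.29×10⁻⁵ × sin 32° = 7.73×10⁻⁵ s⁻¹
Height gradient: |∂Z/∂n| = 60 m / 478000 m = 1.26×10⁻⁴
On a pressure surface, geostrophic balance gives V_g = (g/f)|∂Z/∂n|:
V_g = 9.81 × 1.26×10⁻⁴ / 7.73×10⁻⁵ = 15.9 m/s

15.9 m s⁻¹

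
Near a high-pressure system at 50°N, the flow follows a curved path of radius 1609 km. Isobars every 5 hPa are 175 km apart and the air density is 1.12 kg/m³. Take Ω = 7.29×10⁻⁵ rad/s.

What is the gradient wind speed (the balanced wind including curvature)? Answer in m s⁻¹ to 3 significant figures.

26.9 m s⁻¹

Coriolis parameter at 50°N:
f = 2Ω sin φ = 2 × 7.29×10⁻⁵ × sin 50° = 1.12×10⁻⁴ s⁻¹
Pressure gradient: |∂P/∂n| = 500 Pa / 175000 m = 2.86×10⁻³ Pa/m
Geostrophic speed: V_g = |∂P/∂n|/(fρ) = 2.86×10⁻³/(1.12×10⁻⁴ × 1.12) = 22.8 m/s
Around a high, pressure-gradient force acts outward with centrifugal, so Coriolis balances both:
fV = (1/ρ)|∂P/∂n| + V²/R  →  V² − fR·V + fR·V_g = 0
With fR = 1.12×10⁻⁴ × 1609×10³ m = 180 m/s:
V = [fR − √((fR)² − 4 fR V_g)]/2 = [180 − √(180² − 4×180×22.8)]/2 = 26.9 m/s
Supergeostrophic (V > V_g = 22.8 m/s), as expected around a high.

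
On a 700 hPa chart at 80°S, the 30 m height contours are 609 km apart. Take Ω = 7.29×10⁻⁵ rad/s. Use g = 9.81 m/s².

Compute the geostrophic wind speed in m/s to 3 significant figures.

Coriolis parameter at 80°S:
f = 2Ω sin φ = 2 × 7.29×10⁻⁵ × sin 80° = 1.44×10⁻⁴ s⁻¹
Height gradient: |∂Z/∂n| = 30 m / 609000 m = 4.93×10⁻⁵
On a pressure surface, geostrophic balance gives V_g = (g/f)|∂Z/∂n|:
V_g = 9.81 × 4.93×10⁻⁵ / 1.44×10⁻⁴ = 3.37 m/s

3.37 m/s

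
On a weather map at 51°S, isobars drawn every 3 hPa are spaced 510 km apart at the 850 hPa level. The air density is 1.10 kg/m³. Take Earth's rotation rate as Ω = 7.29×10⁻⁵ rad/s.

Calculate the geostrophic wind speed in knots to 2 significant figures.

Coriolis parameter at 51°S:
f = 2Ω sin φ = 2 × 7.29×10⁻⁵ × sin 51° = 1.13×10⁻⁴ s⁻¹
Pressure gradient: |∂P/∂n| = 300 Pa / 510000 m = 5.88×10⁻⁴ Pa/m
Geostrophic balance (pressure-gradient force = Coriolis force):
V_g = (1/(fρ)) |∂P/∂n| = 5.88×10⁻⁴ / (1.13×10⁻⁴ × 1.10) = 4.72 m/s
Converting: 4.72 m/s × 1.944 = 9.2 knots

9.2 knots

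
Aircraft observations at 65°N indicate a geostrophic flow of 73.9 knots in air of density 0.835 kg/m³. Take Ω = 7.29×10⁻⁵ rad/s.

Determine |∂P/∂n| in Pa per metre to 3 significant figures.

4.19×10⁻³ Pa/m

Coriolis parameter at 65°N:
f = 2Ω sin φ = 2 × 7.29×10⁻⁵ × sin 65° = 1.32×10⁻⁴ s⁻¹
Wind speed in SI: 73.9 knots = 38.0 m/s
Geostrophic balance rearranged: |∂P/∂n| = f ρ V_g
|∂P/∂n| = 1.32×10⁻⁴ × 0.835 × 38.0 = 4.19×10⁻³ Pa/m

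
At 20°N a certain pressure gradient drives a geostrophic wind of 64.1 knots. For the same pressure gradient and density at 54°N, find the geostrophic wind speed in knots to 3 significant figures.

27.1 knots

With the same pressure gradient and density, V_g ∝ 1/f ∝ 1/sin φ.
V₂ = V₁ · sin φ₁ / sin φ₂ = 64.1 × sin 20° / sin 54°
V₂ = 64.1 × 0.3420/0.8090 = 27.1 knots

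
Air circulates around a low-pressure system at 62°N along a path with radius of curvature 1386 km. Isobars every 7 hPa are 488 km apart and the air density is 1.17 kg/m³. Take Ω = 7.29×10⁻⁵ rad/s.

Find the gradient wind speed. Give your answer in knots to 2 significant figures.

18 knots

Coriolis parameter at 62°N:
f = 2Ω sin φ = 2 × 7.29×10⁻⁵ × sin 62° = 1.29×10⁻⁴ s⁻¹
Pressure gradient: |∂P/∂n| = 700 Pa / 488000 m = 1.43×10⁻³ Pa/m
Geostrophic speed: V_g = |∂P/∂n|/(fρ) = 1.43×10⁻³/(1.29×10⁻⁴ × 1.17) = 9.52 m/s
Around a low, centrifugal force acts outward with Coriolis, so pressure-gradient force balances both:
(1/ρ)|∂P/∂n| = fV + V²/R  →  V² + fR·V − fR·V_g = 0
With fR = 1.29×10⁻⁴ × 1386×10³ m = 178 m/s:
V = [−fR + √((fR)² + 4 fR V_g)]/2 = [−178 + √(178² + 4×178×9.52)]/2 = 9.06 m/s
Subgeostrophic (V < V_g = 9.52 m/s), as expected around a low.
Converting: 9.06 m/s × 1.944 = 18 knots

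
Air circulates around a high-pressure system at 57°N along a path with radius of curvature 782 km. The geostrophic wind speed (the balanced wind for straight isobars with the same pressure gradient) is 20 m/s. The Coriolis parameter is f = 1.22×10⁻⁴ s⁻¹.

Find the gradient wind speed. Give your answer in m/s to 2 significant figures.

29 m/s

Around a high, pressure-gradient force acts outward with centrifugal, so Coriolis balances both:
fV = (1/ρ)|∂P/∂n| + V²/R  →  V² − fR·V + fR·V_g = 0
With fR = 1.22×10⁻⁴ × 782×10³ m = 95.4 m/s:
V = [fR − √((fR)² − 4 fR V_g)]/2 = [95.4 − √(95.4² − 4×95.4×20)]/2 = 28.5 m/s
Supergeostrophic (V > V_g = 20 m/s), as expected around a high.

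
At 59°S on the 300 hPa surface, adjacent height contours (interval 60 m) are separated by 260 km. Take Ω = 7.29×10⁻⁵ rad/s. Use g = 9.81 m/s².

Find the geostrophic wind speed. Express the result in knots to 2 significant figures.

Coriolis parameter at 59°S:
f = 2Ω sin φ = 2 × 7.29×10⁻⁵ × sin 59° = 1.25×10⁻⁴ s⁻¹
Height gradient: |∂Z/∂n| = 60 m / 260000 m = 2.31×10⁻⁴
On a pressure surface, geostrophic balance gives V_g = (g/f)|∂Z/∂n|:
V_g = 9.81 × 2.31×10⁻⁴ / 1.25×10⁻⁴ = 18.1 m/s
Converting: 18.1 m/s × 1.944 = 35 knots

35 knots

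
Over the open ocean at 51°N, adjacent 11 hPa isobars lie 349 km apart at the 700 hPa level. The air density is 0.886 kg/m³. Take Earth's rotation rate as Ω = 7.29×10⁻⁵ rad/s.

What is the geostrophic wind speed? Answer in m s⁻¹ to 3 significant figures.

31.4 m s⁻¹

Coriolis parameter at 51°N:
f = 2Ω sin φ = 2 × 7.29×10⁻⁵ × sin 51° = 1.13×10⁻⁴ s⁻¹
Pressure gradient: |∂P/∂n| = 1100 Pa / 349000 m = 3.15×10⁻³ Pa/m
Geostrophic balance (pressure-gradient force = Coriolis force):
V_g = (1/(fρ)) |∂P/∂n| = 3.15×10⁻³ / (1.13×10⁻⁴ × 0.886) = 31.4 m/s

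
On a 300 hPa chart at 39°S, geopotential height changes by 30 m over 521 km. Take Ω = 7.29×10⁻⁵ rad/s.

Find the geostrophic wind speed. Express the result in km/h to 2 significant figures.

Coriolis parameter at 39°S:
f = 2Ω sin φ = 2 × 7.29×10⁻⁵ × sin 39° = 9.18×10⁻⁵ s⁻¹
Height gradient: |∂Z/∂n| = 30 m / 521000 m = 5.76×10⁻⁵
On a pressure surface, geostrophic balance gives V_g = (g/f)|∂Z/∂n|:
V_g = 9.81 × 5.76×10⁻⁵ / 9.18×10⁻⁵ = 6.16 m/s
Converting: 6.16 m/s × 3.6 = 22 km/h

22 km/h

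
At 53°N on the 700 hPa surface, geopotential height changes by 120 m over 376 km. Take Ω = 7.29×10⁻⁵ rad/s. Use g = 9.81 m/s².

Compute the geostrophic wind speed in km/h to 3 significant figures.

96.8 km/h

Coriolis parameter at 53°N:
f = 2Ω sin φ = 2 × 7.29×10⁻⁵ × sin 53° = 1.16×10⁻⁴ s⁻¹
Height gradient: |∂Z/∂n| = 120 m / 376000 m = 3.19×10⁻⁴
On a pressure surface, geostrophic balance gives V_g = (g/f)|∂Z/∂n|:
V_g = 9.81 × 3.19×10⁻⁴ / 1.16×10⁻⁴ = 26.9 m/s
Converting: 26.9 m/s × 3.6 = 96.8 km/h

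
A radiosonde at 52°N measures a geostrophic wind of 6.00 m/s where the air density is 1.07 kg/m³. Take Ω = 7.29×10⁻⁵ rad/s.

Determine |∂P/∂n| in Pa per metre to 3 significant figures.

7.38×10⁻⁴ Pa/m

Coriolis parameter at 52°N:
f = 2Ω sin φ = 2 × 7.29×10⁻⁵ × sin 52° = 1.15×10⁻⁴ s⁻¹
Geostrophic balance rearranged: |∂P/∂n| = f ρ V_g
|∂P/∂n| = 1.15×10⁻⁴ × 1.07 × 6.00 = 7.38×10⁻⁴ Pa/m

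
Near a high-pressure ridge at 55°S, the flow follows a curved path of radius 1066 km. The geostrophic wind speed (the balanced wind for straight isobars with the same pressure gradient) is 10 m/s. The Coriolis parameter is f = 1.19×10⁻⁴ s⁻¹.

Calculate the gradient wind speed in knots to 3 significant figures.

21.3 knots

Around a high, pressure-gradient force acts outward with centrifugal, so Coriolis balances both:
fV = (1/ρ)|∂P/∂n| + V²/R  →  V² − fR·V + fR·V_g = 0
With fR = 1.19×10⁻⁴ × 1066×10³ m = 127 m/s:
V = [fR − √((fR)² − 4 fR V_g)]/2 = [127 − √(127² − 4×127×10)]/2 = 10.9 m/s
Supergeostrophic (V > V_g = 10 m/s), as expected around a high.
Converting: 10.9 m/s × 1.944 = 21.3 knots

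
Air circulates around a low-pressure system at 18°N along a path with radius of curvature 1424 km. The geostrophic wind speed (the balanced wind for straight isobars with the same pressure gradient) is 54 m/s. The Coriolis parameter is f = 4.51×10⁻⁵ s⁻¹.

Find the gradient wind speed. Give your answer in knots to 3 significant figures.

Around a low, centrifugal force acts outward with Coriolis, so pressure-gradient force balances both:
(1/ρ)|∂P/∂n| = fV + V²/R  →  V² + fR·V − fR·V_g = 0
With fR = 4.51×10⁻⁵ × 1424×10³ m = 64.2 m/s:
V = [−fR + √((fR)² + 4 fR V_g)]/2 = [−64.2 + √(64.2² + 4×64.2×54)]/2 = 35 m/s
Subgeostrophic (V < V_g = 54 m/s), as expected around a low.
Converting: 35 m/s × 1.944 = 68.0 knots

68.0 knots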